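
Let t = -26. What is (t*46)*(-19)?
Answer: 22724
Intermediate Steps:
(t*46)*(-19) = -26*46*(-19) = -1196*(-19) = 22724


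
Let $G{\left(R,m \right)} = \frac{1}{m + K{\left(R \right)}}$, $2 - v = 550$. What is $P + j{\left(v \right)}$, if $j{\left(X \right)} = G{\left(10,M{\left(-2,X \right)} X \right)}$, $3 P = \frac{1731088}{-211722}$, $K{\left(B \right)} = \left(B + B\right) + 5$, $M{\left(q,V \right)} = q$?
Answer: $- \frac{969957241}{356010543} \approx -2.7245$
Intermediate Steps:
$v = -548$ ($v = 2 - 550 = -548$)
$K{\left(B \right)} = 5 + 2 B$ ($K{\left(B \right)} = 2 B + 5 = 5 + 2 B$)
$P = - \frac{865544}{317583}$ ($P = \frac{1731088 \frac{1}{-211722}}{3} = \frac{1731088 \left(- \frac{1}{211722}\right)}{3} = \frac{1}{3} \left(- \frac{865544}{105861}\right) = - \frac{865544}{317583} \approx -2.7254$)
$G{\left(R,m \right)} = \frac{1}{5 + m + 2 R}$ ($G{\left(R,m \right)} = \frac{1}{m + \left(5 + 2 R\right)} = \frac{1}{5 + m + 2 R}$)
$j{\left(X \right)} = \frac{1}{25 - 2 X}$ ($j{\left(X \right)} = \frac{1}{5 - 2 X + 2 \cdot 10} = \frac{1}{5 - 2 X + 20} = \frac{1}{25 - 2 X}$)
$P + j{\left(v \right)} = - \frac{865544}{317583} + \frac{1}{25 - -1096} = - \frac{865544}{317583} + \frac{1}{25 + 1096} = - \frac{865544}{317583} + \frac{1}{1121} = - \frac{969957241}{356010543}$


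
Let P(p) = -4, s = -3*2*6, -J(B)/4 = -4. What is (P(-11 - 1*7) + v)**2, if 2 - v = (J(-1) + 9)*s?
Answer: 806404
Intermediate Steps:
J(B) = 16 (J(B) = -4*(-4) = 16)
s = -36 (s = -6*6 = -36)
v = 902 (v = 2 - (16 + 9)*(-36) = 2 - 25*(-36) = 2 - 1*(-900) = 2 + 900 = 902)
(P(-11 - 1*7) + v)**2 = (-4 + 902)**2 = 898**2 = 806404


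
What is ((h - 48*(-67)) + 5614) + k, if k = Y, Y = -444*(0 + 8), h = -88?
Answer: 5190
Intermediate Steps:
Y = -3552 (Y = -444*8 = -37*96 = -3552)
k = -3552
((h - 48*(-67)) + 5614) + k = ((-88 - 48*(-67)) + 5614) - 3552 = ((-88 + 3216) + 5614) - 3552 = (3128 + 5614) - 3552 = 8742 - 3552 = 5190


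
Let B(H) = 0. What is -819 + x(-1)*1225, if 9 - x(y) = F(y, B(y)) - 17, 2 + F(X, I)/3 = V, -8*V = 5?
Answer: 325423/8 ≈ 40678.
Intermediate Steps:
V = -5/8 (V = -⅛*5 = -5/8 ≈ -0.62500)
F(X, I) = -63/8 (F(X, I) = -6 + 3*(-5/8) = -6 - 15/8 = -63/8)
x(y) = 271/8 (x(y) = 9 - (-63/8 - 17) = 9 - 1*(-199/8) = 9 + 199/8 = 271/8)
-819 + x(-1)*1225 = -819 + (271/8)*1225 = -819 + 331975/8 = 325423/8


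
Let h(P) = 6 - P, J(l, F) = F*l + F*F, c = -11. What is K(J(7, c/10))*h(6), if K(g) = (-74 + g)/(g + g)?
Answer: 0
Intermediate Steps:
J(l, F) = F**2 + F*l (J(l, F) = F*l + F**2 = F**2 + F*l)
K(g) = (-74 + g)/(2*g) (K(g) = (-74 + g)/((2*g)) = (-74 + g)*(1/(2*g)) = (-74 + g)/(2*g))
K(J(7, c/10))*h(6) = ((-74 + (-11/10)*(-11/10 + 7))/(2*(((-11/10)*(-11/10 + 7)))))*(6 - 1*6) = ((-74 + (-11*1/10)*(-11*1/10 + 7))/(2*(((-11*1/10)*(-11*1/10 + 7)))))*(6 - 6) = ((-74 - 11*(-11/10 + 7)/10)/(2*((-11*(-11/10 + 7)/10))))*0 = ((-74 - 11/10*59/10)/(2*((-11/10*59/10))))*0 = ((-74 - 649/100)/(2*(-649/100)))*0 = ((1/2)*(-100/649)*(-8049/100))*0 = (8049/1298)*0 = 0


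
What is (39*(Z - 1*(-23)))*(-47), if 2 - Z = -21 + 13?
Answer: -60489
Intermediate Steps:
Z = 10 (Z = 2 - (-21 + 13) = 2 - 1*(-8) = 2 + 8 = 10)
(39*(Z - 1*(-23)))*(-47) = (39*(10 - 1*(-23)))*(-47) = (39*(10 + 23))*(-47) = (39*33)*(-47) = 1287*(-47) = -60489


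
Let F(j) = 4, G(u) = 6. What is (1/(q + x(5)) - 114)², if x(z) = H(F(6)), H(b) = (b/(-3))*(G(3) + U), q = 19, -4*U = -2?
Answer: 12467961/961 ≈ 12974.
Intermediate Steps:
U = ½ (U = -¼*(-2) = ½ ≈ 0.50000)
H(b) = -13*b/6 (H(b) = (b/(-3))*(6 + ½) = (b*(-⅓))*(13/2) = -b/3*(13/2) = -13*b/6)
x(z) = -26/3 (x(z) = -13/6*4 = -26/3)
(1/(q + x(5)) - 114)² = (1/(19 - 26/3) - 114)² = (1/(31/3) - 114)² = (3/31 - 114)² = (-3531/31)² = 12467961/961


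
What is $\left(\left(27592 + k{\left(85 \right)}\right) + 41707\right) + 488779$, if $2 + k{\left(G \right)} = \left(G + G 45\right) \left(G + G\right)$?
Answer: $1222776$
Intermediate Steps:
$k{\left(G \right)} = -2 + 92 G^{2}$ ($k{\left(G \right)} = -2 + \left(G + G 45\right) \left(G + G\right) = -2 + \left(G + 45 G\right) 2 G = -2 + 46 G 2 G = -2 + 92 G^{2}$)
$\left(\left(27592 + k{\left(85 \right)}\right) + 41707\right) + 488779 = \left(\left(27592 - \left(2 - 92 \cdot 85^{2}\right)\right) + 41707\right) + 488779 = \left(\left(27592 + \left(-2 + 92 \cdot 7225\right)\right) + 41707\right) + 488779 = \left(\left(27592 + \left(-2 + 664700\right)\right) + 41707\right) + 488779 = \left(\left(27592 + 664698\right) + 41707\right) + 488779 = \left(692290 + 41707\right) + 488779 = 733997 + 488779 = 1222776$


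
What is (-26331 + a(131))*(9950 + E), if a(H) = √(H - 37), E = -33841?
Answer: 629073921 - 23891*√94 ≈ 6.2884e+8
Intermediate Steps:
a(H) = √(-37 + H)
(-26331 + a(131))*(9950 + E) = (-26331 + √(-37 + 131))*(9950 - 33841) = (-26331 + √94)*(-23891) = 629073921 - 23891*√94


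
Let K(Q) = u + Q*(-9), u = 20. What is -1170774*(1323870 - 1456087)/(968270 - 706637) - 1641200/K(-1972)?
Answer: 114582914614256/193695631 ≈ 5.9156e+5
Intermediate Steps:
K(Q) = 20 - 9*Q (K(Q) = 20 + Q*(-9) = 20 - 9*Q)
-1170774*(1323870 - 1456087)/(968270 - 706637) - 1641200/K(-1972) = -1170774*(1323870 - 1456087)/(968270 - 706637) - 1641200/(20 - 9*(-1972)) = -1170774/(261633/(-132217)) - 1641200/(20 + 17748) = -1170774/(261633*(-1/132217)) - 1641200/17768 = -1170774/(-261633/132217) - 1641200*1/17768 = -1170774*(-132217/261633) - 205150/2221 = 51598741986/87211 - 205150/2221 = 114582914614256/193695631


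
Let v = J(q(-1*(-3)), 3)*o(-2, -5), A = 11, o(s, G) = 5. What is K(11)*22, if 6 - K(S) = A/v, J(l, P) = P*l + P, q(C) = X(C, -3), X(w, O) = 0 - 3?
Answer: 2101/15 ≈ 140.07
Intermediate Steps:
X(w, O) = -3
q(C) = -3
J(l, P) = P + P*l
v = -30 (v = (3*(1 - 3))*5 = (3*(-2))*5 = -6*5 = -30)
K(S) = 191/30 (K(S) = 6 - 11/(-30) = 6 - 11*(-1)/30 = 6 - 1*(-11/30) = 6 + 11/30 = 191/30)
K(11)*22 = (191/30)*22 = 2101/15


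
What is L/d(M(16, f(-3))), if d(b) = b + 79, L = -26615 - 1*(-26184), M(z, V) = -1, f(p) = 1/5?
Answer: -431/78 ≈ -5.5256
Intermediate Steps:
f(p) = ⅕
L = -431 (L = -26615 + 26184 = -431)
d(b) = 79 + b
L/d(M(16, f(-3))) = -431/(79 - 1) = -431/78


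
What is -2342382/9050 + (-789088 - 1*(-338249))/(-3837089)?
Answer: -4491924056524/17362827725 ≈ -258.71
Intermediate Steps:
-2342382/9050 + (-789088 - 1*(-338249))/(-3837089) = -2342382*1/9050 + (-789088 + 338249)*(-1/3837089) = -1171191/4525 - 450839*(-1/3837089) = -1171191/4525 + 450839/3837089 = -4491924056524/17362827725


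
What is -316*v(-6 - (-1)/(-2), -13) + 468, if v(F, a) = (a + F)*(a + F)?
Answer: -119691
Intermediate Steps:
v(F, a) = (F + a)**2 (v(F, a) = (F + a)*(F + a) = (F + a)**2)
-316*v(-6 - (-1)/(-2), -13) + 468 = -316*((-6 - (-1)/(-2)) - 13)**2 + 468 = -316*((-6 - (-1)*(-1)/2) - 13)**2 + 468 = -316*((-6 - 1*1/2) - 13)**2 + 468 = -316*((-6 - 1/2) - 13)**2 + 468 = -316*(-13/2 - 13)**2 + 468 = -316*(-39/2)**2 + 468 = -316*1521/4 + 468 = -120159 + 468 = -119691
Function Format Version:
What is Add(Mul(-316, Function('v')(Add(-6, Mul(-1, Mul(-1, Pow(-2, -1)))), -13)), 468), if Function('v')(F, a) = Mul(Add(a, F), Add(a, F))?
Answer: -119691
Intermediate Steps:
Function('v')(F, a) = Pow(Add(F, a), 2) (Function('v')(F, a) = Mul(Add(F, a), Add(F, a)) = Pow(Add(F, a), 2))
Add(Mul(-316, Function('v')(Add(-6, Mul(-1, Mul(-1, Pow(-2, -1)))), -13)), 468) = Add(Mul(-316, Pow(Add(Add(-6, Mul(-1, Mul(-1, Pow(-2, -1)))), -13), 2)), 468) = Add(Mul(-316, Pow(Add(Add(-6, Mul(-1, Mul(-1, Rational(-1, 2)))), -13), 2)), 468) = Add(Mul(-316, Pow(Add(Add(-6, Mul(-1, Rational(1, 2))), -13), 2)), 468) = Add(Mul(-316, Pow(Add(Add(-6, Rational(-1, 2)), -13), 2)), 468) = Add(Mul(-316, Pow(Add(Rational(-13, 2), -13), 2)), 468) = Add(Mul(-316, Pow(Rational(-39, 2), 2)), 468) = Add(Mul(-316, Rational(1521, 4)), 468) = Add(-120159, 468) = -119691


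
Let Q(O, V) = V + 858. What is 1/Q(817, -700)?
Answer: 1/158 ≈ 0.0063291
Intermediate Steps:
Q(O, V) = 858 + V
1/Q(817, -700) = 1/(858 - 700) = 1/158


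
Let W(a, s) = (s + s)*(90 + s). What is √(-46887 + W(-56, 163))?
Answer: √35591 ≈ 188.66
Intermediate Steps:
W(a, s) = 2*s*(90 + s) (W(a, s) = (2*s)*(90 + s) = 2*s*(90 + s))
√(-46887 + W(-56, 163)) = √(-46887 + 2*163*(90 + 163)) = √(-46887 + 2*163*253) = √(-46887 + 82478) = √35591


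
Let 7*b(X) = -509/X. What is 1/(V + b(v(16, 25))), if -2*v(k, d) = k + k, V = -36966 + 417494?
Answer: 112/42619645 ≈ 2.6279e-6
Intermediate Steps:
V = 380528
v(k, d) = -k (v(k, d) = -(k + k)/2 = -k)
b(X) = -509/(7*X) (b(X) = (-509/X)/7 = -509/(7*X))
1/(V + b(v(16, 25))) = 1/(380528 - 509/(7*((-1*16)))) = 1/(380528 - 509/7/(-16)) = 1/(380528 - 509/7*(-1/16)) = 1/(380528 + 509/112) = 1/(42619645/112) = 112/42619645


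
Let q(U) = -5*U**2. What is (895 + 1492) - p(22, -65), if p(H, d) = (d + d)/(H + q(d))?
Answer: 50372731/21103 ≈ 2387.0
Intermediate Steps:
p(H, d) = 2*d/(H - 5*d**2) (p(H, d) = (d + d)/(H - 5*d**2) = (2*d)/(H - 5*d**2) = 2*d/(H - 5*d**2))
(895 + 1492) - p(22, -65) = (895 + 1492) - 2*(-65)/(22 - 5*(-65)**2) = 2387 - 2*(-65)/(22 - 5*4225) = 2387 - 2*(-65)/(22 - 21125) = 2387 - 2*(-65)/(-21103) = 2387 - 2*(-65)*(-1)/21103 = 2387 - 1*130/21103 = 2387 - 130/21103 = 50372731/21103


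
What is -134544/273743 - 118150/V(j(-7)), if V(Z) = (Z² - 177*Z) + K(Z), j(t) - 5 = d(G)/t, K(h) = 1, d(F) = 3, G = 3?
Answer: 63184160090/422385449 ≈ 149.59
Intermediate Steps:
j(t) = 5 + 3/t
V(Z) = 1 + Z² - 177*Z (V(Z) = (Z² - 177*Z) + 1 = 1 + Z² - 177*Z)
-134544/273743 - 118150/V(j(-7)) = -134544/273743 - 118150/(1 + (5 + 3/(-7))² - 177*(5 + 3/(-7))) = -134544*1/273743 - 118150/(1 + (5 + 3*(-⅐))² - 177*(5 + 3*(-⅐))) = -134544/273743 - 118150/(1 + (5 - 3/7)² - 177*(5 - 3/7)) = -134544/273743 - 118150/(1 + (32/7)² - 177*32/7) = -134544/273743 - 118150/(1 + 1024/49 - 5664/7) = -134544/273743 - 118150/(-38575/49) = -134544/273743 - 118150*(-49/38575) = -134544/273743 + 231574/1543 = 63184160090/422385449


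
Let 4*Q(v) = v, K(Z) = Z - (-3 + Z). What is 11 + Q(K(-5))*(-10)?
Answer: 7/2 ≈ 3.5000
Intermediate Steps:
K(Z) = 3 (K(Z) = Z + (3 - Z) = 3)
Q(v) = v/4
11 + Q(K(-5))*(-10) = 11 + ((1/4)*3)*(-10) = 11 + (3/4)*(-10) = 11 - 15/2 = 7/2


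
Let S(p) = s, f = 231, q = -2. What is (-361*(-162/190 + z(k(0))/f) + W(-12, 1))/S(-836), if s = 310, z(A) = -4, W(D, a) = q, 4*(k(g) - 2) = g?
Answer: 360419/358050 ≈ 1.0066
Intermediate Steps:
k(g) = 2 + g/4
W(D, a) = -2
S(p) = 310
(-361*(-162/190 + z(k(0))/f) + W(-12, 1))/S(-836) = (-361*(-162/190 - 4/231) - 2)/310 = (-361*(-162*1/190 - 4*1/231) - 2)*(1/310) = (-361*(-81/95 - 4/231) - 2)*(1/310) = (-361*(-19091/21945) - 2)*(1/310) = (362729/1155 - 2)*(1/310) = (360419/1155)*(1/310) = 360419/358050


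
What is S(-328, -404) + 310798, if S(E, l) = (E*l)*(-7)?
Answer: -616786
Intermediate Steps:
S(E, l) = -7*E*l
S(-328, -404) + 310798 = -7*(-328)*(-404) + 310798 = -927584 + 310798 = -616786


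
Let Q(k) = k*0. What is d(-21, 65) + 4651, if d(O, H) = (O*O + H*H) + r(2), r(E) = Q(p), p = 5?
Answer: 9317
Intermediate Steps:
Q(k) = 0
r(E) = 0
d(O, H) = H² + O² (d(O, H) = (O*O + H*H) + 0 = (O² + H²) + 0 = (H² + O²) + 0 = H² + O²)
d(-21, 65) + 4651 = (65² + (-21)²) + 4651 = (4225 + 441) + 4651 = 4666 + 4651 = 9317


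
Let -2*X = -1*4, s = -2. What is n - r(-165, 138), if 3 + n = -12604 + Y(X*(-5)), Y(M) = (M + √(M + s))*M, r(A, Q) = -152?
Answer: -12355 - 20*I*√3 ≈ -12355.0 - 34.641*I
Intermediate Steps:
X = 2 (X = -(-1)*4/2 = -½*(-4) = 2)
Y(M) = M*(M + √(-2 + M)) (Y(M) = (M + √(M - 2))*M = (M + √(-2 + M))*M = M*(M + √(-2 + M)))
n = -12507 - 20*I*√3 (n = -3 + (-12604 + (2*(-5))*(2*(-5) + √(-2 + 2*(-5)))) = -3 + (-12604 - 10*(-10 + √(-2 - 10))) = -3 + (-12604 - 10*(-10 + √(-12))) = -3 + (-12604 - 10*(-10 + 2*I*√3)) = -3 + (-12604 + (100 - 20*I*√3)) = -3 + (-12504 - 20*I*√3) = -12507 - 20*I*√3 ≈ -12507.0 - 34.641*I)
n - r(-165, 138) = (-12507 - 20*I*√3) - 1*(-152) = (-12507 - 20*I*√3) + 152 = -12355 - 20*I*√3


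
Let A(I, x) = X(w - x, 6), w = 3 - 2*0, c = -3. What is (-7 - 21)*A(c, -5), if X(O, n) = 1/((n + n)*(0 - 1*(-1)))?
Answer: -7/3 ≈ -2.3333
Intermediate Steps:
w = 3 (w = 3 + 0 = 3)
X(O, n) = 1/(2*n) (X(O, n) = 1/(((2*n))*(0 + 1)) = (1/(2*n))/1 = (1/(2*n))*1 = 1/(2*n))
A(I, x) = 1/12 (A(I, x) = (½)/6 = (½)*(⅙) = 1/12)
(-7 - 21)*A(c, -5) = (-7 - 21)*(1/12) = -28*1/12 = -7/3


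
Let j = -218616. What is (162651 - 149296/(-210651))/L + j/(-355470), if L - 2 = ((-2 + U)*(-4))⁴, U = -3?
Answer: 465422351084491/285261131319570 ≈ 1.6316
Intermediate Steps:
L = 160002 (L = 2 + ((-2 - 3)*(-4))⁴ = 2 + (-5*(-4))⁴ = 2 + 20⁴ = 2 + 160000 = 160002)
(162651 - 149296/(-210651))/L + j/(-355470) = (162651 - 149296/(-210651))/160002 - 218616/(-355470) = (162651 - 149296*(-1/210651))*(1/160002) - 218616*(-1/355470) = (162651 + 21328/30093)*(1/160002) + 36436/59245 = (4894677871/30093)*(1/160002) + 36436/59245 = 4894677871/4814940186 + 36436/59245 = 465422351084491/285261131319570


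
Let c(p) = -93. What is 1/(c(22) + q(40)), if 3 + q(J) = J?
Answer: -1/56 ≈ -0.017857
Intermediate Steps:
q(J) = -3 + J
1/(c(22) + q(40)) = 1/(-93 + (-3 + 40)) = 1/(-93 + 37) = 1/(-56) = -1/56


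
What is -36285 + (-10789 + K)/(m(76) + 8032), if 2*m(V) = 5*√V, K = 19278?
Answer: -2340769656817/64512549 - 42445*√19/64512549 ≈ -36284.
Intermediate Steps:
m(V) = 5*√V/2 (m(V) = (5*√V)/2 = 5*√V/2)
-36285 + (-10789 + K)/(m(76) + 8032) = -36285 + (-10789 + 19278)/(5*√76/2 + 8032) = -36285 + 8489/(5*(2*√19)/2 + 8032) = -36285 + 8489/(5*√19 + 8032) = -36285 + 8489/(8032 + 5*√19)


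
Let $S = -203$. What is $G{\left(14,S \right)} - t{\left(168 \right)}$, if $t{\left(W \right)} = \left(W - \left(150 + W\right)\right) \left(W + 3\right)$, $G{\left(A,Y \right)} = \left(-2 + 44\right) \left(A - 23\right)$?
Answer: $25272$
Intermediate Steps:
$G{\left(A,Y \right)} = -966 + 42 A$ ($G{\left(A,Y \right)} = 42 \left(-23 + A\right) = -966 + 42 A$)
$t{\left(W \right)} = -450 - 150 W$ ($t{\left(W \right)} = - 150 \left(3 + W\right) = -450 - 150 W$)
$G{\left(14,S \right)} - t{\left(168 \right)} = \left(-966 + 42 \cdot 14\right) - \left(-450 - 25200\right) = \left(-966 + 588\right) - \left(-450 - 25200\right) = -378 - -25650 = -378 + 25650 = 25272$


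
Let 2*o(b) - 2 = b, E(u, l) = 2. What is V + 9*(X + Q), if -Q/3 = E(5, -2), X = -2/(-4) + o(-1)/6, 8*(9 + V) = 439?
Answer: -23/8 ≈ -2.8750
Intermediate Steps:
V = 367/8 (V = -9 + (⅛)*439 = -9 + 439/8 = 367/8 ≈ 45.875)
o(b) = 1 + b/2
X = 7/12 (X = -2/(-4) + (1 + (½)*(-1))/6 = -2*(-¼) + (1 - ½)*(⅙) = ½ + (½)*(⅙) = ½ + 1/12 = 7/12 ≈ 0.58333)
Q = -6 (Q = -3*2 = -6)
V + 9*(X + Q) = 367/8 + 9*(7/12 - 6) = 367/8 + 9*(-65/12) = 367/8 - 195/4 = -23/8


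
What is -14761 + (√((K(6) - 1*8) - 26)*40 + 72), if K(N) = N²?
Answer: -14689 + 40*√2 ≈ -14632.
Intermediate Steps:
-14761 + (√((K(6) - 1*8) - 26)*40 + 72) = -14761 + (√((6² - 1*8) - 26)*40 + 72) = -14761 + (√((36 - 8) - 26)*40 + 72) = -14761 + (√(28 - 26)*40 + 72) = -14761 + (√2*40 + 72) = -14761 + (40*√2 + 72) = -14761 + (72 + 40*√2) = -14689 + 40*√2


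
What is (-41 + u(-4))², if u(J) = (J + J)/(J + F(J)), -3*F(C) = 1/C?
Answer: 3352561/2209 ≈ 1517.7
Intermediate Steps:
F(C) = -1/(3*C)
u(J) = 2*J/(J - 1/(3*J)) (u(J) = (J + J)/(J - 1/(3*J)) = (2*J)/(J - 1/(3*J)) = 2*J/(J - 1/(3*J)))
(-41 + u(-4))² = (-41 + 6*(-4)²/(-1 + 3*(-4)²))² = (-41 + 6*16/(-1 + 3*16))² = (-41 + 6*16/(-1 + 48))² = (-41 + 6*16/47)² = (-41 + 6*16*(1/47))² = (-41 + 96/47)² = (-1831/47)² = 3352561/2209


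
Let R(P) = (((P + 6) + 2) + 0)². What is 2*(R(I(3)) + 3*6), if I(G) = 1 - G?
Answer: 108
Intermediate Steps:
R(P) = (8 + P)² (R(P) = (((6 + P) + 2) + 0)² = ((8 + P) + 0)² = (8 + P)²)
2*(R(I(3)) + 3*6) = 2*((8 + (1 - 1*3))² + 3*6) = 2*((8 + (1 - 3))² + 18) = 2*((8 - 2)² + 18) = 2*(6² + 18) = 2*(36 + 18) = 2*54 = 108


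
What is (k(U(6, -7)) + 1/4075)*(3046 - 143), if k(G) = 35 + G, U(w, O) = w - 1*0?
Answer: 485021628/4075 ≈ 1.1902e+5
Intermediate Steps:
U(w, O) = w (U(w, O) = w + 0 = w)
(k(U(6, -7)) + 1/4075)*(3046 - 143) = ((35 + 6) + 1/4075)*(3046 - 143) = (41 + 1/4075)*2903 = (167076/4075)*2903 = 485021628/4075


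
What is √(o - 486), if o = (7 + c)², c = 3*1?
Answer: I*√386 ≈ 19.647*I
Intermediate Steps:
c = 3
o = 100 (o = (7 + 3)² = 10² = 100)
√(o - 486) = √(100 - 486) = √(-386) = I*√386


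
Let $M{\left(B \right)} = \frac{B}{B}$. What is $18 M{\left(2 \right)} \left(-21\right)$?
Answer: $-378$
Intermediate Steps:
$M{\left(B \right)} = 1$
$18 M{\left(2 \right)} \left(-21\right) = 18 \cdot 1 \left(-21\right) = 18 \left(-21\right) = -378$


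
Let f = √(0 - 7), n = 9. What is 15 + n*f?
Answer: 15 + 9*I*√7 ≈ 15.0 + 23.812*I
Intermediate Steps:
f = I*√7 (f = √(-7) = I*√7 ≈ 2.6458*I)
15 + n*f = 15 + 9*(I*√7) = 15 + 9*I*√7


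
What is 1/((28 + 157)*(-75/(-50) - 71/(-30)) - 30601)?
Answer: -3/89657 ≈ -3.3461e-5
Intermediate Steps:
1/((28 + 157)*(-75/(-50) - 71/(-30)) - 30601) = 1/(185*(-75*(-1/50) - 71*(-1/30)) - 30601) = 1/(185*(3/2 + 71/30) - 30601) = 1/(185*(58/15) - 30601) = 1/(2146/3 - 30601) = 1/(-89657/3) = -3/89657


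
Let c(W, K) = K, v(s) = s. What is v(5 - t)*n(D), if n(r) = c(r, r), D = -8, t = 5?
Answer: 0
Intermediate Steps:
n(r) = r
v(5 - t)*n(D) = (5 - 1*5)*(-8) = (5 - 5)*(-8) = 0*(-8) = 0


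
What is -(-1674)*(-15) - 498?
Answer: -25608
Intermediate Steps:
-(-1674)*(-15) - 498 = -186*135 - 498 = -25110 - 498 = -25608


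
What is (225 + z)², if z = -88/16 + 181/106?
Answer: 137452176/2809 ≈ 48933.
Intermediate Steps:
z = -201/53 (z = -88*1/16 + 181*(1/106) = -11/2 + 181/106 = -201/53 ≈ -3.7925)
(225 + z)² = (225 - 201/53)² = (11724/53)² = 137452176/2809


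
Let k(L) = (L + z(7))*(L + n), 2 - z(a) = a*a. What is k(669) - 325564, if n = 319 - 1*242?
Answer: 138448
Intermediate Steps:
n = 77 (n = 319 - 242 = 77)
z(a) = 2 - a**2 (z(a) = 2 - a*a = 2 - a**2)
k(L) = (-47 + L)*(77 + L) (k(L) = (L + (2 - 1*7**2))*(L + 77) = (L + (2 - 1*49))*(77 + L) = (L + (2 - 49))*(77 + L) = (L - 47)*(77 + L) = (-47 + L)*(77 + L))
k(669) - 325564 = (-3619 + 669**2 + 30*669) - 325564 = (-3619 + 447561 + 20070) - 325564 = 464012 - 325564 = 138448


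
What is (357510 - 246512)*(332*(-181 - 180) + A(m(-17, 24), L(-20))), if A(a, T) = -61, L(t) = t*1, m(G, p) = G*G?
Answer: -13310103174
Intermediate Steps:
m(G, p) = G²
L(t) = t
(357510 - 246512)*(332*(-181 - 180) + A(m(-17, 24), L(-20))) = (357510 - 246512)*(332*(-181 - 180) - 61) = 110998*(332*(-361) - 61) = 110998*(-119852 - 61) = 110998*(-119913) = -13310103174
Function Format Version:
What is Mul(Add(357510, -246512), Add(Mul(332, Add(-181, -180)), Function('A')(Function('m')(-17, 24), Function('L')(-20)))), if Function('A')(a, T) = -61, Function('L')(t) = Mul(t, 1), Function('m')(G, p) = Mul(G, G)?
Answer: -13310103174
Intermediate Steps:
Function('m')(G, p) = Pow(G, 2)
Function('L')(t) = t
Mul(Add(357510, -246512), Add(Mul(332, Add(-181, -180)), Function('A')(Function('m')(-17, 24), Function('L')(-20)))) = Mul(Add(357510, -246512), Add(Mul(332, Add(-181, -180)), -61)) = Mul(110998, Add(Mul(332, -361), -61)) = Mul(110998, Add(-119852, -61)) = Mul(110998, -119913) = -13310103174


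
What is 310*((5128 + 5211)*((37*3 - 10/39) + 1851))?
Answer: 245215025720/39 ≈ 6.2876e+9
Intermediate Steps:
310*((5128 + 5211)*((37*3 - 10/39) + 1851)) = 310*(10339*((111 - 10*1/39) + 1851)) = 310*(10339*((111 - 10/39) + 1851)) = 310*(10339*(4319/39 + 1851)) = 310*(10339*(76508/39)) = 310*(791016212/39) = 245215025720/39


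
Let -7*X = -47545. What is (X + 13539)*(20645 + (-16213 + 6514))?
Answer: 1557812828/7 ≈ 2.2254e+8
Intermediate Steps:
X = 47545/7 (X = -1/7*(-47545) = 47545/7 ≈ 6792.1)
(X + 13539)*(20645 + (-16213 + 6514)) = (47545/7 + 13539)*(20645 + (-16213 + 6514)) = 142318*(20645 - 9699)/7 = (142318/7)*10946 = 1557812828/7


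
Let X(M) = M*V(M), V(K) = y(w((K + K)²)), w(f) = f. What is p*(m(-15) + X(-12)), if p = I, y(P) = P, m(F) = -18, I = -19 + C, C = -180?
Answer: 1379070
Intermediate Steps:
I = -199 (I = -19 - 180 = -199)
V(K) = 4*K² (V(K) = (K + K)² = (2*K)² = 4*K²)
p = -199
X(M) = 4*M³ (X(M) = M*(4*M²) = 4*M³)
p*(m(-15) + X(-12)) = -199*(-18 + 4*(-12)³) = -199*(-18 + 4*(-1728)) = -199*(-18 - 6912) = -199*(-6930) = 1379070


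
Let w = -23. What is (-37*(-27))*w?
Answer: -22977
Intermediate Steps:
(-37*(-27))*w = -37*(-27)*(-23) = 999*(-23) = -22977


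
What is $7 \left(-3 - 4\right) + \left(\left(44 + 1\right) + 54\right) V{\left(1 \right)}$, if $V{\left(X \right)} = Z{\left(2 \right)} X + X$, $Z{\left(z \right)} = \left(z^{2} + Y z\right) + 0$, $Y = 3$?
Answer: $1040$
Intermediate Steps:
$Z{\left(z \right)} = z^{2} + 3 z$ ($Z{\left(z \right)} = \left(z^{2} + 3 z\right) + 0 = z^{2} + 3 z$)
$V{\left(X \right)} = 11 X$ ($V{\left(X \right)} = 2 \left(3 + 2\right) X + X = 2 \cdot 5 X + X = 10 X + X = 11 X$)
$7 \left(-3 - 4\right) + \left(\left(44 + 1\right) + 54\right) V{\left(1 \right)} = 7 \left(-3 - 4\right) + \left(\left(44 + 1\right) + 54\right) 11 \cdot 1 = 7 \left(-7\right) + \left(45 + 54\right) 11 = -49 + 99 \cdot 11 = -49 + 1089 = 1040$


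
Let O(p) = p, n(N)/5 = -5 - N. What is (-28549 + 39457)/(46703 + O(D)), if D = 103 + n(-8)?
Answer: 3636/15607 ≈ 0.23297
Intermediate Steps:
n(N) = -25 - 5*N (n(N) = 5*(-5 - N) = -25 - 5*N)
D = 118 (D = 103 + (-25 - 5*(-8)) = 103 + (-25 + 40) = 103 + 15 = 118)
(-28549 + 39457)/(46703 + O(D)) = (-28549 + 39457)/(46703 + 118) = 10908/46821 = 10908*(1/46821) = 3636/15607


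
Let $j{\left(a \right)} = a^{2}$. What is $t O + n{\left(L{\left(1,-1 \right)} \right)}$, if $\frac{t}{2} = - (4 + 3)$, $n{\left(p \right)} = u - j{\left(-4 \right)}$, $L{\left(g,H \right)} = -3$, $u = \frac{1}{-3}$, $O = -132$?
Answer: $\frac{5495}{3} \approx 1831.7$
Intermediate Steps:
$u = - \frac{1}{3} \approx -0.33333$
$n{\left(p \right)} = - \frac{49}{3}$ ($n{\left(p \right)} = - \frac{1}{3} - \left(-4\right)^{2} = - \frac{1}{3} - 16 = - \frac{49}{3}$)
$t = -14$ ($t = 2 \left(- (4 + 3)\right) = 2 \left(\left(-1\right) 7\right) = 2 \left(-7\right) = -14$)
$t O + n{\left(L{\left(1,-1 \right)} \right)} = \left(-14\right) \left(-132\right) - \frac{49}{3} = 1848 - \frac{49}{3} = \frac{5495}{3}$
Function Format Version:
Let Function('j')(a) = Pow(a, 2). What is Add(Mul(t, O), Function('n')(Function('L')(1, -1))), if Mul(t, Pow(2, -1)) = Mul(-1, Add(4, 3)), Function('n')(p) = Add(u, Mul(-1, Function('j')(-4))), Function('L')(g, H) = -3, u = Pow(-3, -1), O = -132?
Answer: Rational(5495, 3) ≈ 1831.7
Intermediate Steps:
u = Rational(-1, 3) ≈ -0.33333
Function('n')(p) = Rational(-49, 3) (Function('n')(p) = Add(Rational(-1, 3), Mul(-1, Pow(-4, 2))) = Add(Rational(-1, 3), Mul(-1, 16)) = Add(Rational(-1, 3), -16) = Rational(-49, 3))
t = -14 (t = Mul(2, Mul(-1, Add(4, 3))) = Mul(2, Mul(-1, 7)) = Mul(2, -7) = -14)
Add(Mul(t, O), Function('n')(Function('L')(1, -1))) = Add(Mul(-14, -132), Rational(-49, 3)) = Add(1848, Rational(-49, 3)) = Rational(5495, 3)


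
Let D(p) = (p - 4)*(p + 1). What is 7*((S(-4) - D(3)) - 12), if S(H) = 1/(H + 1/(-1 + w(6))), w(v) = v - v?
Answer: -287/5 ≈ -57.400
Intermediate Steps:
w(v) = 0
D(p) = (1 + p)*(-4 + p) (D(p) = (-4 + p)*(1 + p) = (1 + p)*(-4 + p))
S(H) = 1/(-1 + H) (S(H) = 1/(H + 1/(-1 + 0)) = 1/(H + 1/(-1)) = 1/(H - 1) = 1/(-1 + H))
7*((S(-4) - D(3)) - 12) = 7*((1/(-1 - 4) - (-4 + 3² - 3*3)) - 12) = 7*((1/(-5) - (-4 + 9 - 9)) - 12) = 7*((-⅕ - 1*(-4)) - 12) = 7*((-⅕ + 4) - 12) = 7*(19/5 - 12) = 7*(-41/5) = -287/5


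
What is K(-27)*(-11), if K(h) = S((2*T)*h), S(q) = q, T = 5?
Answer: 2970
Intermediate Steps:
K(h) = 10*h (K(h) = (2*5)*h = 10*h)
K(-27)*(-11) = (10*(-27))*(-11) = -270*(-11) = 2970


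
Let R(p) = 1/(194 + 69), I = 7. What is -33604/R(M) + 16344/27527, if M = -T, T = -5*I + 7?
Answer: -243279535660/27527 ≈ -8.8379e+6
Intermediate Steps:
T = -28 (T = -5*7 + 7 = -35 + 7 = -28)
M = 28 (M = -1*(-28) = 28)
R(p) = 1/263
-33604/R(M) + 16344/27527 = -33604/1/263 + 16344/27527 = -33604*263 + 16344*(1/27527) = -8837852 + 16344/27527 = -243279535660/27527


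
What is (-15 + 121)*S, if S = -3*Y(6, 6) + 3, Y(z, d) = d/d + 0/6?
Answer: 0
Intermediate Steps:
Y(z, d) = 1 (Y(z, d) = 1 + 0*(⅙) = 1 + 0 = 1)
S = 0 (S = -3*1 + 3 = -3 + 3 = 0)
(-15 + 121)*S = (-15 + 121)*0 = 106*0 = 0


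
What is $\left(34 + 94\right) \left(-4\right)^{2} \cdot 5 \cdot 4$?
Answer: $40960$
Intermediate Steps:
$\left(34 + 94\right) \left(-4\right)^{2} \cdot 5 \cdot 4 = 128 \cdot 16 \cdot 5 \cdot 4 = 128 \cdot 80 \cdot 4 = 128 \cdot 320 = 40960$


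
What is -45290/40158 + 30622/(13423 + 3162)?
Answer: 239291813/333010215 ≈ 0.71857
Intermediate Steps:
-45290/40158 + 30622/(13423 + 3162) = -45290*1/40158 + 30622/16585 = -22645/20079 + 30622*(1/16585) = -22645/20079 + 30622/16585 = 239291813/333010215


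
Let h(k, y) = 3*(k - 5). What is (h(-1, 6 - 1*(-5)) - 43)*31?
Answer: -1891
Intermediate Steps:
h(k, y) = -15 + 3*k (h(k, y) = 3*(-5 + k) = -15 + 3*k)
(h(-1, 6 - 1*(-5)) - 43)*31 = ((-15 + 3*(-1)) - 43)*31 = ((-15 - 3) - 43)*31 = (-18 - 43)*31 = -61*31 = -1891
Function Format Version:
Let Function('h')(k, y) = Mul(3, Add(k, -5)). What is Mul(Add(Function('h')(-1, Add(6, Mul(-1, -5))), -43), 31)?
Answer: -1891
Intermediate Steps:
Function('h')(k, y) = Add(-15, Mul(3, k)) (Function('h')(k, y) = Mul(3, Add(-5, k)) = Add(-15, Mul(3, k)))
Mul(Add(Function('h')(-1, Add(6, Mul(-1, -5))), -43), 31) = Mul(Add(Add(-15, Mul(3, -1)), -43), 31) = Mul(Add(Add(-15, -3), -43), 31) = Mul(Add(-18, -43), 31) = Mul(-61, 31) = -1891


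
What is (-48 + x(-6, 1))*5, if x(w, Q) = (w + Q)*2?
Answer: -290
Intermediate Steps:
x(w, Q) = 2*Q + 2*w (x(w, Q) = (Q + w)*2 = 2*Q + 2*w)
(-48 + x(-6, 1))*5 = (-48 + (2*1 + 2*(-6)))*5 = (-48 + (2 - 12))*5 = (-48 - 10)*5 = -58*5 = -290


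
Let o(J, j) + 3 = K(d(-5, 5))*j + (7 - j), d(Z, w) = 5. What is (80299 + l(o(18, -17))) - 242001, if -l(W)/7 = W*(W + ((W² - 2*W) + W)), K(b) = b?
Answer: 1673306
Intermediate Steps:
o(J, j) = 4 + 4*j (o(J, j) = -3 + (5*j + (7 - j)) = -3 + (7 + 4*j) = 4 + 4*j)
l(W) = -7*W³ (l(W) = -7*W*(W + ((W² - 2*W) + W)) = -7*W*(W + (W² - W)) = -7*W*W² = -7*W³)
(80299 + l(o(18, -17))) - 242001 = (80299 - 7*(4 + 4*(-17))³) - 242001 = (80299 - 7*(4 - 68)³) - 242001 = (80299 - 7*(-64)³) - 242001 = (80299 - 7*(-262144)) - 242001 = (80299 + 1835008) - 242001 = 1915307 - 242001 = 1673306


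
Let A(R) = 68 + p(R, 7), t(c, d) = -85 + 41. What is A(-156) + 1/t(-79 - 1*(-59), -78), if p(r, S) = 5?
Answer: 3211/44 ≈ 72.977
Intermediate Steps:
t(c, d) = -44
A(R) = 73 (A(R) = 68 + 5 = 73)
A(-156) + 1/t(-79 - 1*(-59), -78) = 73 + 1/(-44) = 73 - 1/44 = 3211/44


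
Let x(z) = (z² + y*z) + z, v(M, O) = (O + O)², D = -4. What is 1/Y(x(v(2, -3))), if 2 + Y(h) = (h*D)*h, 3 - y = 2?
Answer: -1/7485698 ≈ -1.3359e-7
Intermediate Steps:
y = 1 (y = 3 - 1*2 = 3 - 2 = 1)
v(M, O) = 4*O² (v(M, O) = (2*O)² = 4*O²)
x(z) = z² + 2*z (x(z) = (z² + 1*z) + z = (z² + z) + z = (z + z²) + z = z² + 2*z)
Y(h) = -2 - 4*h² (Y(h) = -2 + (h*(-4))*h = -2 + (-4*h)*h = -2 - 4*h²)
1/Y(x(v(2, -3))) = 1/(-2 - 4*1296*(2 + 4*(-3)²)²) = 1/(-2 - 4*1296*(2 + 4*9)²) = 1/(-2 - 4*1296*(2 + 36)²) = 1/(-2 - 4*(36*38)²) = 1/(-2 - 4*1368²) = 1/(-2 - 4*1871424) = 1/(-2 - 7485696) = 1/(-7485698) = -1/7485698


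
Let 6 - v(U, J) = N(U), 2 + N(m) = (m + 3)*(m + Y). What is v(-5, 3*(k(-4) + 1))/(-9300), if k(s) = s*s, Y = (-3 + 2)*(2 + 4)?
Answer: 7/4650 ≈ 0.0015054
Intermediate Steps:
Y = -6 (Y = -1*6 = -6)
k(s) = s**2
N(m) = -2 + (-6 + m)*(3 + m) (N(m) = -2 + (m + 3)*(m - 6) = -2 + (3 + m)*(-6 + m) = -2 + (-6 + m)*(3 + m))
v(U, J) = 26 - U**2 + 3*U (v(U, J) = 6 - (-20 + U**2 - 3*U) = 6 + (20 - U**2 + 3*U) = 26 - U**2 + 3*U)
v(-5, 3*(k(-4) + 1))/(-9300) = (26 - 1*(-5)**2 + 3*(-5))/(-9300) = (26 - 1*25 - 15)*(-1/9300) = (26 - 25 - 15)*(-1/9300) = -14*(-1/9300) = 7/4650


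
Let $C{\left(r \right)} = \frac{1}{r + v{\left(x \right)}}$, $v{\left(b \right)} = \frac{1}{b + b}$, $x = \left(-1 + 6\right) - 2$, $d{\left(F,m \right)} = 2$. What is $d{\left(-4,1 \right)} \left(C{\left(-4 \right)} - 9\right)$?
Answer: $- \frac{426}{23} \approx -18.522$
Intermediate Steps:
$x = 3$ ($x = 5 - 2 = 3$)
$v{\left(b \right)} = \frac{1}{2 b}$
$C{\left(r \right)} = \frac{1}{\frac{1}{6} + r}$ ($C{\left(r \right)} = \frac{1}{r + \frac{1}{2 \cdot 3}} = \frac{1}{r + \frac{1}{2} \cdot \frac{1}{3}} = \frac{1}{r + \frac{1}{6}} = \frac{1}{\frac{1}{6} + r}$)
$d{\left(-4,1 \right)} \left(C{\left(-4 \right)} - 9\right) = 2 \left(\frac{6}{1 + 6 \left(-4\right)} - 9\right) = 2 \left(\frac{6}{1 - 24} - 9\right) = 2 \left(\frac{6}{-23} - 9\right) = 2 \left(6 \left(- \frac{1}{23}\right) - 9\right) = 2 \left(- \frac{6}{23} - 9\right) = 2 \left(- \frac{213}{23}\right) = - \frac{426}{23}$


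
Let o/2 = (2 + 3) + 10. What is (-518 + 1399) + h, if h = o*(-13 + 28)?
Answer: 1331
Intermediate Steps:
o = 30 (o = 2*((2 + 3) + 10) = 2*(5 + 10) = 2*15 = 30)
h = 450 (h = 30*(-13 + 28) = 30*15 = 450)
(-518 + 1399) + h = (-518 + 1399) + 450 = 881 + 450 = 1331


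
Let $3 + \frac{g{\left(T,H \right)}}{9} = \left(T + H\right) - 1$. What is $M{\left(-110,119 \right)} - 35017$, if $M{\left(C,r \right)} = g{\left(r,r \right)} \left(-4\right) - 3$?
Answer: $-43444$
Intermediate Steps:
$g{\left(T,H \right)} = -36 + 9 H + 9 T$ ($g{\left(T,H \right)} = -27 + 9 \left(\left(T + H\right) - 1\right) = -27 + 9 \left(\left(H + T\right) - 1\right) = -27 + 9 \left(-1 + H + T\right) = -27 + \left(-9 + 9 H + 9 T\right) = -36 + 9 H + 9 T$)
$M{\left(C,r \right)} = 141 - 72 r$ ($M{\left(C,r \right)} = \left(-36 + 9 r + 9 r\right) \left(-4\right) - 3 = \left(-36 + 18 r\right) \left(-4\right) - 3 = \left(144 - 72 r\right) - 3 = 141 - 72 r$)
$M{\left(-110,119 \right)} - 35017 = \left(141 - 8568\right) - 35017 = -8427 - 35017 = -43444$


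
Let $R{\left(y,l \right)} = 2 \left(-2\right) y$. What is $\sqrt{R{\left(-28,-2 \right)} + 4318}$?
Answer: $\sqrt{4430} \approx 66.558$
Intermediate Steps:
$R{\left(y,l \right)} = - 4 y$
$\sqrt{R{\left(-28,-2 \right)} + 4318} = \sqrt{\left(-4\right) \left(-28\right) + 4318} = \sqrt{112 + 4318} = \sqrt{4430}$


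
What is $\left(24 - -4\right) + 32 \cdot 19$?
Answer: $636$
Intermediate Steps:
$\left(24 - -4\right) + 32 \cdot 19 = \left(24 + 4\right) + 608 = 28 + 608 = 636$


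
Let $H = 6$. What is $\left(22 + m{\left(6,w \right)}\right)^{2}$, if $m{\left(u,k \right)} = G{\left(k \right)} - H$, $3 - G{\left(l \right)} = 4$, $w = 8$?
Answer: $225$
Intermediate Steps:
$G{\left(l \right)} = -1$ ($G{\left(l \right)} = 3 - 4 = -1$)
$m{\left(u,k \right)} = -7$ ($m{\left(u,k \right)} = -1 - 6 = -7$)
$\left(22 + m{\left(6,w \right)}\right)^{2} = \left(22 - 7\right)^{2} = 15^{2} = 225$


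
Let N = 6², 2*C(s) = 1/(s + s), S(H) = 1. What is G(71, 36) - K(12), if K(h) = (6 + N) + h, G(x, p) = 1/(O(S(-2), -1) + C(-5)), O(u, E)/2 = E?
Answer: -2234/41 ≈ -54.488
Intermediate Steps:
C(s) = 1/(4*s) (C(s) = 1/(2*(s + s)) = 1/(2*((2*s))) = (1/(2*s))/2 = 1/(4*s))
N = 36
O(u, E) = 2*E
G(x, p) = -20/41 (G(x, p) = 1/(2*(-1) + (¼)/(-5)) = 1/(-2 + (¼)*(-⅕)) = 1/(-2 - 1/20) = 1/(-41/20) = -20/41)
K(h) = 42 + h (K(h) = (6 + 36) + h = 42 + h)
G(71, 36) - K(12) = -20/41 - (42 + 12) = -20/41 - 1*54 = -20/41 - 54 = -2234/41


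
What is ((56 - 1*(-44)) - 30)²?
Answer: 4900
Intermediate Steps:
((56 - 1*(-44)) - 30)² = ((56 + 44) - 30)² = (100 - 30)² = 70² = 4900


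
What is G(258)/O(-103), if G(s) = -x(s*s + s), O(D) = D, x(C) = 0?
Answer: 0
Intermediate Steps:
G(s) = 0 (G(s) = -1*0 = 0)
G(258)/O(-103) = 0/(-103) = 0*(-1/103) = 0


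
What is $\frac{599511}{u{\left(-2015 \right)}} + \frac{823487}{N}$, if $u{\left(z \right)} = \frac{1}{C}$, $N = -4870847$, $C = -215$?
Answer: $- \frac{627827167324142}{4870847} \approx -1.2889 \cdot 10^{8}$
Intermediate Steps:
$u{\left(z \right)} = - \frac{1}{215}$ ($u{\left(z \right)} = \frac{1}{-215} = - \frac{1}{215}$)
$\frac{599511}{u{\left(-2015 \right)}} + \frac{823487}{N} = \frac{599511}{- \frac{1}{215}} + \frac{823487}{-4870847} = 599511 \left(-215\right) + 823487 \left(- \frac{1}{4870847}\right) = -128894865 - \frac{823487}{4870847} = - \frac{627827167324142}{4870847}$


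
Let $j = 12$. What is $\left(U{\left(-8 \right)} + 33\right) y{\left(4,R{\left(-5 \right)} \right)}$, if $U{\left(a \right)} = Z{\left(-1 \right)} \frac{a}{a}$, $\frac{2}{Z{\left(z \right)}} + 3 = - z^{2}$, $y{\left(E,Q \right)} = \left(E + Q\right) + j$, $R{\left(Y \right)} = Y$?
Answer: $\frac{715}{2} \approx 357.5$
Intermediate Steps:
$y{\left(E,Q \right)} = 12 + E + Q$ ($y{\left(E,Q \right)} = \left(E + Q\right) + 12 = 12 + E + Q$)
$Z{\left(z \right)} = \frac{2}{-3 - z^{2}}$
$U{\left(a \right)} = - \frac{1}{2}$ ($U{\left(a \right)} = - \frac{2}{3 + \left(-1\right)^{2}} \frac{a}{a} = - \frac{2}{3 + 1} \cdot 1 = - \frac{2}{4} \cdot 1 = \left(-2\right) \frac{1}{4} \cdot 1 = \left(- \frac{1}{2}\right) 1 = - \frac{1}{2}$)
$\left(U{\left(-8 \right)} + 33\right) y{\left(4,R{\left(-5 \right)} \right)} = \left(- \frac{1}{2} + 33\right) \left(12 + 4 - 5\right) = \frac{65}{2} \cdot 11 = \frac{715}{2}$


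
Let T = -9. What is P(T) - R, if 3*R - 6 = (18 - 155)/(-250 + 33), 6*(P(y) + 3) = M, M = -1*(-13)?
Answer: -1321/434 ≈ -3.0438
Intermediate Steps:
M = 13
P(y) = -⅚ (P(y) = -3 + (⅙)*13 = -3 + 13/6 = -⅚)
R = 1439/651 (R = 2 + ((18 - 155)/(-250 + 33))/3 = 2 + (-137/(-217))/3 = 2 + (-137*(-1/217))/3 = 2 + (⅓)*(137/217) = 2 + 137/651 = 1439/651 ≈ 2.2104)
P(T) - R = -⅚ - 1*1439/651 = -⅚ - 1439/651 = -1321/434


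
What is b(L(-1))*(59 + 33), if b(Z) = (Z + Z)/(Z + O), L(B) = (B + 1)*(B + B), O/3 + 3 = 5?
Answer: 0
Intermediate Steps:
O = 6 (O = -9 + 3*5 = -9 + 15 = 6)
L(B) = 2*B*(1 + B) (L(B) = (1 + B)*(2*B) = 2*B*(1 + B))
b(Z) = 2*Z/(6 + Z) (b(Z) = (Z + Z)/(Z + 6) = (2*Z)/(6 + Z) = 2*Z/(6 + Z))
b(L(-1))*(59 + 33) = (2*(2*(-1)*(1 - 1))/(6 + 2*(-1)*(1 - 1)))*(59 + 33) = (2*(2*(-1)*0)/(6 + 2*(-1)*0))*92 = (2*0/(6 + 0))*92 = (2*0/6)*92 = (2*0*(⅙))*92 = 0*92 = 0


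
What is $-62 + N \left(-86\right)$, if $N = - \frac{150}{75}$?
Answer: $110$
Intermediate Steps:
$N = -2$ ($N = \left(-150\right) \frac{1}{75} = -2$)
$-62 + N \left(-86\right) = -62 - -172 = -62 + 172 = 110$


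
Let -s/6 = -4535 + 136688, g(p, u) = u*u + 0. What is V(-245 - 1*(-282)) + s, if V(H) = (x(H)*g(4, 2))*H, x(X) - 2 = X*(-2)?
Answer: -803574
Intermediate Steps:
g(p, u) = u² (g(p, u) = u² + 0 = u²)
x(X) = 2 - 2*X (x(X) = 2 + X*(-2) = 2 - 2*X)
V(H) = H*(8 - 8*H) (V(H) = ((2 - 2*H)*2²)*H = ((2 - 2*H)*4)*H = (8 - 8*H)*H = H*(8 - 8*H))
s = -792918 (s = -6*(-4535 + 136688) = -6*132153 = -792918)
V(-245 - 1*(-282)) + s = 8*(-245 - 1*(-282))*(1 - (-245 - 1*(-282))) - 792918 = 8*(-245 + 282)*(1 - (-245 + 282)) - 792918 = 8*37*(1 - 1*37) - 792918 = 8*37*(1 - 37) - 792918 = 8*37*(-36) - 792918 = -10656 - 792918 = -803574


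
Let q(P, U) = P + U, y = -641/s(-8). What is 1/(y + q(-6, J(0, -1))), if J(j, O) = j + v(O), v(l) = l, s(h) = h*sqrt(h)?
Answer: -3584/435969 + 10256*I*sqrt(2)/435969 ≈ -0.0082208 + 0.033269*I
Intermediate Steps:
s(h) = h**(3/2)
J(j, O) = O + j (J(j, O) = j + O = O + j)
y = -641*I*sqrt(2)/32 ≈ -28.328*I
1/(y + q(-6, J(0, -1))) = 1/(-641*I*sqrt(2)/32 + (-6 + (-1 + 0))) = 1/(-641*I*sqrt(2)/32 + (-6 - 1)) = 1/(-641*I*sqrt(2)/32 - 7) = 1/(-7 - 641*I*sqrt(2)/32)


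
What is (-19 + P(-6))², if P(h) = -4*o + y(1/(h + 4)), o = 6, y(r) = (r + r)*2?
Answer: 2025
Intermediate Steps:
y(r) = 4*r (y(r) = (2*r)*2 = 4*r)
P(h) = -24 + 4/(4 + h) (P(h) = -4*6 + 4/(h + 4) = -24 + 4/(4 + h))
(-19 + P(-6))² = (-19 + 4*(-23 - 6*(-6))/(4 - 6))² = (-19 + 4*(-23 + 36)/(-2))² = (-19 + 4*(-½)*13)² = (-19 - 26)² = (-45)² = 2025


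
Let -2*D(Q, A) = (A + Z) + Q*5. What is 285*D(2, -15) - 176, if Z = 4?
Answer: -67/2 ≈ -33.500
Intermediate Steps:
D(Q, A) = -2 - 5*Q/2 - A/2 (D(Q, A) = -((A + 4) + Q*5)/2 = -((4 + A) + 5*Q)/2 = -(4 + A + 5*Q)/2 = -2 - 5*Q/2 - A/2)
285*D(2, -15) - 176 = 285*(-2 - 5/2*2 - ½*(-15)) - 176 = 285*(-2 - 5 + 15/2) - 176 = 285*(½) - 176 = 285/2 - 176 = -67/2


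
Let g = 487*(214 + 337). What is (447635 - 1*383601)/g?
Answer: 64034/268337 ≈ 0.23863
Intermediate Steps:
g = 268337 (g = 487*551 = 268337)
(447635 - 1*383601)/g = (447635 - 1*383601)/268337 = (447635 - 383601)*(1/268337) = 64034*(1/268337) = 64034/268337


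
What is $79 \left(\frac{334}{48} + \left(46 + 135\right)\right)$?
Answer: $\frac{356369}{24} \approx 14849.0$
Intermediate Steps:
$79 \left(\frac{334}{48} + \left(46 + 135\right)\right) = 79 \left(334 \cdot \frac{1}{48} + 181\right) = 79 \left(\frac{167}{24} + 181\right) = 79 \cdot \frac{4511}{24} = \frac{356369}{24}$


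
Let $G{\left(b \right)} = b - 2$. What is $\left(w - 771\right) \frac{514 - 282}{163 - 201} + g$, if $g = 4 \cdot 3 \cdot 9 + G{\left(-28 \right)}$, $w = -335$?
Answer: $\frac{129778}{19} \approx 6830.4$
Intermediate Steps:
$G{\left(b \right)} = -2 + b$ ($G{\left(b \right)} = b - 2 = -2 + b$)
$g = 78$ ($g = 4 \cdot 3 \cdot 9 - 30 = 12 \cdot 9 - 30 = 108 - 30 = 78$)
$\left(w - 771\right) \frac{514 - 282}{163 - 201} + g = \left(-335 - 771\right) \frac{514 - 282}{163 - 201} + 78 = \left(-335 - 771\right) \frac{232}{-38} + 78 = - 1106 \cdot 232 \left(- \frac{1}{38}\right) + 78 = \left(-1106\right) \left(- \frac{116}{19}\right) + 78 = \frac{128296}{19} + 78 = \frac{129778}{19}$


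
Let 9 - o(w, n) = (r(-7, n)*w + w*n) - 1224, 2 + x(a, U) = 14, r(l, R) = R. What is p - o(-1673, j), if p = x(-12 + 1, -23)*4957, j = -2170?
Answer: 7319071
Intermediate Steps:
x(a, U) = 12 (x(a, U) = -2 + 14 = 12)
p = 59484 (p = 12*4957 = 59484)
o(w, n) = 1233 - 2*n*w (o(w, n) = 9 - ((n*w + w*n) - 1224) = 9 - ((n*w + n*w) - 1224) = 9 - (2*n*w - 1224) = 9 - (-1224 + 2*n*w) = 9 + (1224 - 2*n*w) = 1233 - 2*n*w)
p - o(-1673, j) = 59484 - (1233 - 2*(-2170)*(-1673)) = 59484 - (1233 - 7260820) = 59484 - 1*(-7259587) = 59484 + 7259587 = 7319071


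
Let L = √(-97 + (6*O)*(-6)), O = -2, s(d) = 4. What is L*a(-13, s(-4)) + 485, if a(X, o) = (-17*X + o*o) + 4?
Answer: 485 + 1205*I ≈ 485.0 + 1205.0*I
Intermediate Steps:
a(X, o) = 4 + o² - 17*X (a(X, o) = (-17*X + o²) + 4 = (o² - 17*X) + 4 = 4 + o² - 17*X)
L = 5*I (L = √(-97 + (6*(-2))*(-6)) = √(-97 - 12*(-6)) = √(-97 + 72) = √(-25) = 5*I ≈ 5.0*I)
L*a(-13, s(-4)) + 485 = (5*I)*(4 + 4² - 17*(-13)) + 485 = (5*I)*(4 + 16 + 221) + 485 = (5*I)*241 + 485 = 1205*I + 485 = 485 + 1205*I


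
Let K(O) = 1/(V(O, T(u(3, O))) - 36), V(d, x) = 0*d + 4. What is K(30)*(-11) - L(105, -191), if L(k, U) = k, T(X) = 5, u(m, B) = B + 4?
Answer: -3349/32 ≈ -104.66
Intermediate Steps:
u(m, B) = 4 + B
V(d, x) = 4 (V(d, x) = 0 + 4 = 4)
K(O) = -1/32 (K(O) = 1/(4 - 36) = 1/(-32) = -1/32)
K(30)*(-11) - L(105, -191) = -1/32*(-11) - 1*105 = 11/32 - 105 = -3349/32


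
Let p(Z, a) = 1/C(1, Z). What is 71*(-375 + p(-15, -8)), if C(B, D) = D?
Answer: -399446/15 ≈ -26630.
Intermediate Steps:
p(Z, a) = 1/Z
71*(-375 + p(-15, -8)) = 71*(-375 + 1/(-15)) = 71*(-375 - 1/15) = 71*(-5626/15) = -399446/15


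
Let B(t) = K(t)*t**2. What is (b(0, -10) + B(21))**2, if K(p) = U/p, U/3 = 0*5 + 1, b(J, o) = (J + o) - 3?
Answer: 2500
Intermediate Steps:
b(J, o) = -3 + J + o
U = 3 (U = 3*(0*5 + 1) = 3*(0 + 1) = 3*1 = 3)
K(p) = 3/p
B(t) = 3*t (B(t) = (3/t)*t**2 = 3*t)
(b(0, -10) + B(21))**2 = ((-3 + 0 - 10) + 3*21)**2 = (-13 + 63)**2 = 50**2 = 2500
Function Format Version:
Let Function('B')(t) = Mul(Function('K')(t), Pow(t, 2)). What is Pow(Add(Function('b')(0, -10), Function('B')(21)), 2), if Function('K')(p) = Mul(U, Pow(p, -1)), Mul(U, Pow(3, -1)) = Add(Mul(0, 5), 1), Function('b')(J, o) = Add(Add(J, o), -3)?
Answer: 2500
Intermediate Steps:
Function('b')(J, o) = Add(-3, J, o)
U = 3 (U = Mul(3, Add(Mul(0, 5), 1)) = Mul(3, Add(0, 1)) = Mul(3, 1) = 3)
Function('K')(p) = Mul(3, Pow(p, -1))
Function('B')(t) = Mul(3, t) (Function('B')(t) = Mul(Mul(3, Pow(t, -1)), Pow(t, 2)) = Mul(3, t))
Pow(Add(Function('b')(0, -10), Function('B')(21)), 2) = Pow(Add(Add(-3, 0, -10), Mul(3, 21)), 2) = Pow(Add(-13, 63), 2) = Pow(50, 2) = 2500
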